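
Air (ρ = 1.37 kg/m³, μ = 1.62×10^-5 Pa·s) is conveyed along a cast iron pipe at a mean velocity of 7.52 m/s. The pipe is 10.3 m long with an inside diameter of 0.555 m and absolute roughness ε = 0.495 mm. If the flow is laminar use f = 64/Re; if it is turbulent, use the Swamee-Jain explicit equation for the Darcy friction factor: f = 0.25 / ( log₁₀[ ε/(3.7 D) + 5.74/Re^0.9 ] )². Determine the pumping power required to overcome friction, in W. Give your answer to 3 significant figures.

Reynolds number Re = ρVD/μ = 1.37 · 7.52 · 0.555 / 1.62e-05 = 3.53e+05.
Re > 4000 → turbulent. Relative roughness ε/D = 0.000495/0.555 = 0.000892. Swamee-Jain: f = 0.25/(log₁₀[0.000892/3.7 + 5.74/3.53e+05^0.9])² = 0.25/(log₁₀[0.000241 + 5.83e-05])² = 0.25/(-3.524)² = 0.02013.
Darcy-Weisbach: ΔP = f(L/D)(ρV²/2) = 0.02013·(10.3/0.555)·(1.37·7.52²/2) = 0.02013·18.56·38.74 = 14.47 Pa.
Q = V·A = 7.52·0.2419 = 1.819 m³/s.
Pumping power P = QΔP = 1.819·14.47 = 26.33 W = 26.3 W.

P ≈ 26.3 W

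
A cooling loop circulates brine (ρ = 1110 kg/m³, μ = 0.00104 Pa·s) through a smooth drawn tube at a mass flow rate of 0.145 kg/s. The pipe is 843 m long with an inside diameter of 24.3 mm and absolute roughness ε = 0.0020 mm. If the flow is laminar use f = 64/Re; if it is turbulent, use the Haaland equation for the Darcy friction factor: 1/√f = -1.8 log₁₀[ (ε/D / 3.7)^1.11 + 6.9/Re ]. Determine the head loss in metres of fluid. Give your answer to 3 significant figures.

A = πD²/4 = π(0.0243)²/4 = 0.0004638 m²; mean velocity V = ṁ/(ρA) = 0.145/(1110 · 0.0004638) = 0.2817 m/s.
Reynolds number Re = ρVD/μ = 1110 · 0.2817 · 0.0243 / 0.00104 = 7305.
Re > 4000 → turbulent. Relative roughness ε/D = 2e-06/0.0243 = 8.23e-05. Haaland: 1/√f = -1.8 log₁₀[(8.23e-05/3.7)^1.11 + 6.9/7305] = -1.8 log₁₀[6.85e-06 + 0.000945] = 5.439, so f = 0.0338.
Darcy-Weisbach: ΔP = f(L/D)(ρV²/2) = 0.0338·(843/0.0243)·(1110·0.2817²/2) = 0.0338·3.469e+04·44.03 = 5.164e+04 Pa.
Head loss h_f = ΔP/(ρg) = 5.164e+04/(1110·9.81) = 4.74 m.

h_f ≈ 4.74 m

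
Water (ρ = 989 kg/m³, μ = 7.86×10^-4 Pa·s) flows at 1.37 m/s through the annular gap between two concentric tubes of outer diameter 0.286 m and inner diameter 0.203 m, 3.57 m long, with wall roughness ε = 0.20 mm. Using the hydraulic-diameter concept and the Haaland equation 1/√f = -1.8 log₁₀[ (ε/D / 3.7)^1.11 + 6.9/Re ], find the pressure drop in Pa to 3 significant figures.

Hydraulic diameter D_h = 4A/P = D_o - D_i = 0.286 - 0.203 = 0.083 m.
Re = ρVD_h/μ = 989·1.37·0.083/0.000786 = 1.431e+05.
ε/D_h = 0.0002/0.083 = 0.00241; Haaland gives 1/√f = -1.8 log₁₀[0.000291+4.82e-05] = 6.246, so f = 0.02563.
ΔP = f(L/D_h)(ρV²/2) = 0.02563·3.57/0.083·928.1 = 1023 Pa.

ΔP ≈ 1020 Pa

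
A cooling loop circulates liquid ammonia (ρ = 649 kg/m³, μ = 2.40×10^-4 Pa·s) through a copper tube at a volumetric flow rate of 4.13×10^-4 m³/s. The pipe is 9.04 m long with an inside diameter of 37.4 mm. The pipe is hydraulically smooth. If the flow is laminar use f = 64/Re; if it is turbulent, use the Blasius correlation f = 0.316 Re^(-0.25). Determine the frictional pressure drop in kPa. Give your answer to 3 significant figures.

Cross-sectional area A = πD²/4 = π(0.0374)²/4 = 0.001099 m²; mean velocity V = Q/A = 0.000413/0.001099 = 0.3759 m/s.
Reynolds number Re = ρVD/μ = 649 · 0.3759 · 0.0374 / 0.00024 = 3.802e+04.
Re > 4000 → turbulent. Smooth-pipe (Blasius): f = 0.316 Re^(-0.25) = 0.316/(3.802e+04)^0.25 = 0.02263.
Darcy-Weisbach: ΔP = f(L/D)(ρV²/2) = 0.02263·(9.04/0.0374)·(649·0.3759²/2) = 0.02263·241.7·45.86 = 250.9 Pa.
ΔP = 250.9 Pa = 0.251 kPa.

ΔP ≈ 0.251 kPa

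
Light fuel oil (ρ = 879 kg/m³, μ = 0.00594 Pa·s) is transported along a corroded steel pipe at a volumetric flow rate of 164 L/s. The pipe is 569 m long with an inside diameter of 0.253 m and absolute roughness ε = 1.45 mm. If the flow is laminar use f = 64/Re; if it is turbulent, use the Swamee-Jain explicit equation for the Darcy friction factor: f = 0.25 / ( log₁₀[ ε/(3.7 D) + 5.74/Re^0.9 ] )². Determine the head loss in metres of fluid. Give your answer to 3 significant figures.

Q = 164 L/s = 164/1000 = 0.164 m³/s.
Cross-sectional area A = πD²/4 = π(0.253)²/4 = 0.05027 m²; mean velocity V = Q/A = 0.164/0.05027 = 3.262 m/s.
Reynolds number Re = ρVD/μ = 879 · 3.262 · 0.253 / 0.00594 = 1.221e+05.
Re > 4000 → turbulent. Relative roughness ε/D = 0.00145/0.253 = 0.00573. Swamee-Jain: f = 0.25/(log₁₀[0.00573/3.7 + 5.74/1.221e+05^0.9])² = 0.25/(log₁₀[0.00155 + 0.000152])² = 0.25/(-2.769)² = 0.0326.
Darcy-Weisbach: ΔP = f(L/D)(ρV²/2) = 0.0326·(569/0.253)·(879·3.262²/2) = 0.0326·2249·4677 = 3.429e+05 Pa.
Head loss h_f = ΔP/(ρg) = 3.429e+05/(879·9.81) = 39.8 m.

h_f ≈ 39.8 m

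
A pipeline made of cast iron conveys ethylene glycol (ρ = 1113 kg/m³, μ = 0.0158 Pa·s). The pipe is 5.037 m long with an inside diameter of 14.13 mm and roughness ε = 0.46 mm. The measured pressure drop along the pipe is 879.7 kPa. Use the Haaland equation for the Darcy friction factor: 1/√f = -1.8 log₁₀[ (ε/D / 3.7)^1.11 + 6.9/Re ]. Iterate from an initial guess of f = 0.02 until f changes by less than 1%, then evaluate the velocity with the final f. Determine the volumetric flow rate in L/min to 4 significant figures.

Q ≈ 79.10 L/min

Rearranging Darcy-Weisbach: V = √(2·ΔP·D/(f·L·ρ)). With ε/D = 0.00046/0.01413 = 0.0326, iterate starting from f = 0.02:
  f = 0.02 → V = √(2·8.797e+05·0.01413/(0.02·5.037·1113)) = 14.89 m/s; Re = ρVD/μ = 1.482e+04; f → 0.06126
  f = 0.06126 → V = 8.508 m/s; Re = 8469; f → 0.06269
  f = 0.06269 → V = 8.41 m/s; Re = 8371; f → 0.06273
Converged (Δf/f < 1%). With the final f = 0.06273: V = √(2·8.797e+05·0.01413/(0.06273·5.037·1113)) = 8.408 m/s.
Q = V·A = 8.408·(π/4·0.01413²) = 0.001318 m³/s = 79.10 L/min.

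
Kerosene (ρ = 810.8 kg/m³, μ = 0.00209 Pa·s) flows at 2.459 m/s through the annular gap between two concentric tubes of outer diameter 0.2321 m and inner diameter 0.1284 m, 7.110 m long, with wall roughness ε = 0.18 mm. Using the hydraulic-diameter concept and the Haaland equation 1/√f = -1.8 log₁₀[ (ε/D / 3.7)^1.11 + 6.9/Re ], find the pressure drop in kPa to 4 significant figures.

Hydraulic diameter D_h = 4A/P = D_o - D_i = 0.2321 - 0.1284 = 0.1037 m.
Re = ρVD_h/μ = 810.8·2.459·0.1037/0.00209 = 9.892e+04.
ε/D_h = 0.00018/0.1037 = 0.00174; Haaland gives 1/√f = -1.8 log₁₀[0.000202+6.98e-05] = 6.419, so f = 0.02427.
ΔP = f(L/D_h)(ρV²/2) = 0.02427·7.11/0.1037·2451 = 4079 Pa.
ΔP = 4.079 kPa.

ΔP ≈ 4.079 kPa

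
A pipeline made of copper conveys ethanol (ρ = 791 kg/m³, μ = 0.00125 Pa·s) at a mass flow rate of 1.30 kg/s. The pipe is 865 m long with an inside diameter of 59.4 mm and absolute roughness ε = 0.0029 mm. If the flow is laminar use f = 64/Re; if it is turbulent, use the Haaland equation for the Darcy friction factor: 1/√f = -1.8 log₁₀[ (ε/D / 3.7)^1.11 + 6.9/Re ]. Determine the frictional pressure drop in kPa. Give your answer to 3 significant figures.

ΔP ≈ 50.9 kPa

A = πD²/4 = π(0.0594)²/4 = 0.002771 m²; mean velocity V = ṁ/(ρA) = 1.3/(791 · 0.002771) = 0.5931 m/s.
Reynolds number Re = ρVD/μ = 791 · 0.5931 · 0.0594 / 0.00125 = 2.229e+04.
Re > 4000 → turbulent. Relative roughness ε/D = 2.9e-06/0.0594 = 4.88e-05. Haaland: 1/√f = -1.8 log₁₀[(4.88e-05/3.7)^1.11 + 6.9/2.229e+04] = -1.8 log₁₀[3.83e-06 + 0.00031] = 6.307, so f = 0.02514.
Darcy-Weisbach: ΔP = f(L/D)(ρV²/2) = 0.02514·(865/0.0594)·(791·0.5931²/2) = 0.02514·1.456e+04·139.1 = 5.092e+04 Pa.
ΔP = 5.092e+04 Pa = 50.9 kPa.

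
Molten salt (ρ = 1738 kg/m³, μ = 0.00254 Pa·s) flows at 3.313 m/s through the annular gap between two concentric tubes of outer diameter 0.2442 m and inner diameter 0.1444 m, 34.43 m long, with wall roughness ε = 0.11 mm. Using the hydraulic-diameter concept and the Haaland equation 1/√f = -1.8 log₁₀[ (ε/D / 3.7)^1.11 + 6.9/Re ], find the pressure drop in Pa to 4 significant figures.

Hydraulic diameter D_h = 4A/P = D_o - D_i = 0.2442 - 0.1444 = 0.0998 m.
Re = ρVD_h/μ = 1738·3.313·0.0998/0.00254 = 2.262e+05.
ε/D_h = 0.00011/0.0998 = 0.0011; Haaland gives 1/√f = -1.8 log₁₀[0.000122+3.05e-05] = 6.87, so f = 0.02119.
ΔP = f(L/D_h)(ρV²/2) = 0.02119·34.43/0.0998·9538 = 6.971e+04 Pa.

ΔP ≈ 69710 Pa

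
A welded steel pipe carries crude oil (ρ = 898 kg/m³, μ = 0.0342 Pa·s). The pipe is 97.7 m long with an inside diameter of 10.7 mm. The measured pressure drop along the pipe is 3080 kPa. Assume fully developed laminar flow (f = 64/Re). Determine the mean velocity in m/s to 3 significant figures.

For laminar flow, f = 64/Re with Re = ρVD/μ, so Darcy-Weisbach reduces to ΔP = 32μLV/D². Solving for V: V = ΔP·D²/(32μL) = 3.08e+06·(0.0107)²/(32·0.0342·97.7) = 3.298 m/s.
Check: Re = ρVD/μ = 898·3.298·0.0107/0.0342 = 926.6 < 2300, so the laminar assumption holds.

V ≈ 3.30 m/s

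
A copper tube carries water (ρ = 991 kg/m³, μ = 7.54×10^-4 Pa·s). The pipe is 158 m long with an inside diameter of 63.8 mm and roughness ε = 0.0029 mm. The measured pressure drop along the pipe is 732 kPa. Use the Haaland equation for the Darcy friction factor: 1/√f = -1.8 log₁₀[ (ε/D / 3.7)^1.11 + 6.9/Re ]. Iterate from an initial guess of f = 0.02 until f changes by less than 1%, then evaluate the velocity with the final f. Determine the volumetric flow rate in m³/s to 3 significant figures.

Rearranging Darcy-Weisbach: V = √(2·ΔP·D/(f·L·ρ)). With ε/D = 2.9e-06/0.0638 = 4.55e-05, iterate starting from f = 0.02:
  f = 0.02 → V = √(2·7.32e+05·0.0638/(0.02·158·991)) = 5.461 m/s; Re = ρVD/μ = 4.58e+05; f → 0.01379
  f = 0.01379 → V = 6.576 m/s; Re = 5.514e+05; f → 0.01343
  f = 0.01343 → V = 6.665 m/s; Re = 5.589e+05; f → 0.0134
Converged (Δf/f < 1%). With the final f = 0.0134: V = √(2·7.32e+05·0.0638/(0.0134·158·991)) = 6.672 m/s.
Q = V·A = 6.672·(π/4·0.0638²) = 0.02133 m³/s = 0.0213 m³/s.

Q ≈ 0.0213 m³/s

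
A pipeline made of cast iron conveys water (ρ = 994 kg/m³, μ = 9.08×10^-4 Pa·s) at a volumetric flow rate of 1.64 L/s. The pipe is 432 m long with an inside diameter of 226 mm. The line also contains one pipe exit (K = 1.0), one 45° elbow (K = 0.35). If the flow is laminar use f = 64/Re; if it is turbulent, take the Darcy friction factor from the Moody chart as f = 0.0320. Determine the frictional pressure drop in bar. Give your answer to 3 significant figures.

ΔP ≈ 5.19×10^-4 bar

Q = 1.64 L/s = 1.64/1000 = 0.00164 m³/s.
Cross-sectional area A = πD²/4 = π(0.226)²/4 = 0.04011 m²; mean velocity V = Q/A = 0.00164/0.04011 = 0.04088 m/s.
Reynolds number Re = ρVD/μ = 994 · 0.04088 · 0.226 / 0.000908 = 1.011e+04.
Re > 4000 → turbulent; use the Moody-chart value f = 0.0320.
Total minor-loss coefficient ΣK = 1·1 + 1·0.35 = 1.35.
ΔP = [f·L/D + ΣK]·(ρV²/2) = [0.032·432/0.226 + 1.35]·(994·0.04088²/2) = [61.17 + 1.35]·0.8307 = 51.93 Pa.
ΔP = 51.93 Pa = 5.19×10^-4 bar.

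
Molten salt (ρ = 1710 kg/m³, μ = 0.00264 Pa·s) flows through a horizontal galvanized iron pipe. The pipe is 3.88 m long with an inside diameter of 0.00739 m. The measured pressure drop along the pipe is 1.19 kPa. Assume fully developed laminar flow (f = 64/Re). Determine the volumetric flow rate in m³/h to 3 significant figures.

For laminar flow, f = 64/Re with Re = ρVD/μ, so Darcy-Weisbach reduces to ΔP = 32μLV/D². Solving for V: V = ΔP·D²/(32μL) = 1190·(0.00739)²/(32·0.00264·3.88) = 0.1983 m/s.
Check: Re = ρVD/μ = 1710·0.1983·0.00739/0.00264 = 949 < 2300, so the laminar assumption holds.
Q = V·A = 0.1983·(π/4·0.00739²) = 8.504e-06 m³/s = 0.0306 m³/h.

Q ≈ 0.0306 m³/h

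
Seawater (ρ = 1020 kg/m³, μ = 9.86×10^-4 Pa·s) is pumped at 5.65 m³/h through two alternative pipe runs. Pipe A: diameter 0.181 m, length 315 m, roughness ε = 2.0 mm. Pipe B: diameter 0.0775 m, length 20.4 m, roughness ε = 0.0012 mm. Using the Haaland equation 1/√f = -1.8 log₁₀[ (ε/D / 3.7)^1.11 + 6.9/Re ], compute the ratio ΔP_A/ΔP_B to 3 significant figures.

ΔP_A/ΔP_B ≈ 0.403

Pipe A: V = Q/A = 0.001569/0.02573 = 0.061 m/s; Re = 1.142e+04; ε/D = 0.011; Haaland → f = 0.04357; ΔP_A = f(L/D)(ρV²/2) = 143.9 Pa.
Pipe B: V = Q/A = 0.001569/0.004717 = 0.3327 m/s; Re = 2.667e+04; ε/D = 1.55e-05; Haaland → f = 0.02401; ΔP_B = f(L/D)(ρV²/2) = 356.8 Pa.
ΔP_A/ΔP_B = 143.9/356.8 = 0.403.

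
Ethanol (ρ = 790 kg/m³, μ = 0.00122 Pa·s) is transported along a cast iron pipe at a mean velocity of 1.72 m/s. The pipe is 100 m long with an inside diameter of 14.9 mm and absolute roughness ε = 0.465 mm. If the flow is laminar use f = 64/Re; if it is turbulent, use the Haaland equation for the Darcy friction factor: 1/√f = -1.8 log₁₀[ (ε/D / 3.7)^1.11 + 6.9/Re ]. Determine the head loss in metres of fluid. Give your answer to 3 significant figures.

h_f ≈ 60.8 m

Reynolds number Re = ρVD/μ = 790 · 1.72 · 0.0149 / 0.00122 = 1.66e+04.
Re > 4000 → turbulent. Relative roughness ε/D = 0.000465/0.0149 = 0.0312. Haaland: 1/√f = -1.8 log₁₀[(0.0312/3.7)^1.11 + 6.9/1.66e+04] = -1.8 log₁₀[0.00499 + 0.000416] = 4.081, so f = 0.06004.
Darcy-Weisbach: ΔP = f(L/D)(ρV²/2) = 0.06004·(100/0.0149)·(790·1.72²/2) = 0.06004·6711·1169 = 4.709e+05 Pa.
Head loss h_f = ΔP/(ρg) = 4.709e+05/(790·9.81) = 60.8 m.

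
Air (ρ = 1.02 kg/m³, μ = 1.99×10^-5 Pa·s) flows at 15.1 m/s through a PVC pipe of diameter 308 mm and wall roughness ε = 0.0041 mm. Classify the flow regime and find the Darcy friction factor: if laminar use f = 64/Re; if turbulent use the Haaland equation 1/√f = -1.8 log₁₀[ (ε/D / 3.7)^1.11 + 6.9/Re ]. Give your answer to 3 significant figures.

f ≈ 0.0151

Re = ρVD/μ = 1.02·15.1·0.308/1.99e-05 = 2.384e+05.
Re > 4000 → turbulent. ε/D = 4.1e-06/0.308 = 1.33e-05; Haaland: 1/√f = -1.8 log₁₀[9.06e-07 + 2.89e-05] = 8.145, so f = 0.01507.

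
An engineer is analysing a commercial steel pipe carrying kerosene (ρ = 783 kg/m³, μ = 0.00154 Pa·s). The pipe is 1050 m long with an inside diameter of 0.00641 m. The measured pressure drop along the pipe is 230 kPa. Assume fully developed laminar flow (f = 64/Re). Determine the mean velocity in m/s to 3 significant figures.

For laminar flow, f = 64/Re with Re = ρVD/μ, so Darcy-Weisbach reduces to ΔP = 32μLV/D². Solving for V: V = ΔP·D²/(32μL) = 2.3e+05·(0.00641)²/(32·0.00154·1050) = 0.1826 m/s.
Check: Re = ρVD/μ = 783·0.1826·0.00641/0.00154 = 595.2 < 2300, so the laminar assumption holds.

V ≈ 0.183 m/s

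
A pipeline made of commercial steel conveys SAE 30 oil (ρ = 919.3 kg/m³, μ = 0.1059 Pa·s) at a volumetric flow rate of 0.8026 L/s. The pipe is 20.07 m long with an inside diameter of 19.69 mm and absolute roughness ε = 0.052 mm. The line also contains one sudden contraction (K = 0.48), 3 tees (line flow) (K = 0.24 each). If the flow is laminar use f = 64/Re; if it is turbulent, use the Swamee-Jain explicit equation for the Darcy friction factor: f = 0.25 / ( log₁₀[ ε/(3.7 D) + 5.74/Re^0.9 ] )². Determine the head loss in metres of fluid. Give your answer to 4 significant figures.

Q = 0.8026 L/s = 0.8026/1000 = 0.0008026 m³/s.
Cross-sectional area A = πD²/4 = π(0.01969)²/4 = 0.0003045 m²; mean velocity V = Q/A = 0.0008026/0.0003045 = 2.636 m/s.
Reynolds number Re = ρVD/μ = 919.3 · 2.636 · 0.01969 / 0.106 = 450.5.
Re < 2300 → laminar flow, so f = 64/Re = 64/450.5 = 0.1421 (the turbulent correlation is not needed).
Total minor-loss coefficient ΣK = 1·0.48 + 3·0.24 = 1.2.
ΔP = [f·L/D + ΣK]·(ρV²/2) = [0.1421·20.07/0.01969 + 1.2]·(919.3·2.636²/2) = [144.8 + 1.2]·3193 = 4.662e+05 Pa.
Head loss h_f = ΔP/(ρg) = 4.662e+05/(919.3·9.81) = 51.70 m.

h_f ≈ 51.70 m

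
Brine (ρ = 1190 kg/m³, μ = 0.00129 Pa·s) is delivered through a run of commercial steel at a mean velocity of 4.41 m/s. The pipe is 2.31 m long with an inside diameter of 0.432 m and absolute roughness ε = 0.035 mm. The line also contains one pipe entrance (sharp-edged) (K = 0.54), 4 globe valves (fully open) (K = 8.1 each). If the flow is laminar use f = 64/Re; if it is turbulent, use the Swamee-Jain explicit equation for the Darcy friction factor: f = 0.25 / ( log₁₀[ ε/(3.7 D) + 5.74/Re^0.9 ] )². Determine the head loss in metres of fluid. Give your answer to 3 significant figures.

Reynolds number Re = ρVD/μ = 1190 · 4.41 · 0.432 / 0.00129 = 1.757e+06.
Re > 4000 → turbulent. Relative roughness ε/D = 3.5e-05/0.432 = 8.1e-05. Swamee-Jain: f = 0.25/(log₁₀[8.1e-05/3.7 + 5.74/1.757e+06^0.9])² = 0.25/(log₁₀[2.19e-05 + 1.38e-05])² = 0.25/(-4.448)² = 0.01264.
Total minor-loss coefficient ΣK = 1·0.54 + 4·8.1 = 32.9.
ΔP = [f·L/D + ΣK]·(ρV²/2) = [0.01264·2.31/0.432 + 32.9]·(1190·4.41²/2) = [0.06757 + 32.9]·1.157e+04 = 3.82e+05 Pa.
Head loss h_f = ΔP/(ρg) = 3.82e+05/(1190·9.81) = 32.7 m.

h_f ≈ 32.7 m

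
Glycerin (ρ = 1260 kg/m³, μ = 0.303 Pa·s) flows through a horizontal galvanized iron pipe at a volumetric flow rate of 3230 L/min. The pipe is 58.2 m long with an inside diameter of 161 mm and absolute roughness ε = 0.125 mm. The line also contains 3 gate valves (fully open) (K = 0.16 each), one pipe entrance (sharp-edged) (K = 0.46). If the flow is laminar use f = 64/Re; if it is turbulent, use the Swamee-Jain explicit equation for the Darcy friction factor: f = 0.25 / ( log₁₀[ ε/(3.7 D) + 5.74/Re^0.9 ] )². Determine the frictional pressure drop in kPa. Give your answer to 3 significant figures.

ΔP ≈ 61.7 kPa

Q = 3230 L/min = 3230/60000 = 0.05383 m³/s.
Cross-sectional area A = πD²/4 = π(0.161)²/4 = 0.02036 m²; mean velocity V = Q/A = 0.05383/0.02036 = 2.644 m/s.
Reynolds number Re = ρVD/μ = 1260 · 2.644 · 0.161 / 0.303 = 1770.
Re < 2300 → laminar flow, so f = 64/Re = 64/1770 = 0.03615 (the turbulent correlation is not needed).
Total minor-loss coefficient ΣK = 3·0.16 + 1·0.46 = 0.94.
ΔP = [f·L/D + ΣK]·(ρV²/2) = [0.03615·58.2/0.161 + 0.94]·(1260·2.644²/2) = [13.07 + 0.94]·4405 = 6.171e+04 Pa.
ΔP = 6.171e+04 Pa = 61.7 kPa.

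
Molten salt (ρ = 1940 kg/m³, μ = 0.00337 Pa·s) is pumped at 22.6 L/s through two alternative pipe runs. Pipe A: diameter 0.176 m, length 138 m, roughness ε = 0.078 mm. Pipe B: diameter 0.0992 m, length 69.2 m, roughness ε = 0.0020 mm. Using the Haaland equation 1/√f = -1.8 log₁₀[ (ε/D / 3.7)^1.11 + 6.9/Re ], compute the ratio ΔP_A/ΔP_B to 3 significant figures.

Pipe A: V = Q/A = 0.0226/0.02433 = 0.929 m/s; Re = 9.412e+04; ε/D = 0.000443; Haaland → f = 0.01999; ΔP_A = f(L/D)(ρV²/2) = 1.312e+04 Pa.
Pipe B: V = Q/A = 0.0226/0.007729 = 2.924 m/s; Re = 1.67e+05; ε/D = 2.02e-05; Haaland → f = 0.01617; ΔP_B = f(L/D)(ρV²/2) = 9.355e+04 Pa.
ΔP_A/ΔP_B = 1.312e+04/9.355e+04 = 0.140.

ΔP_A/ΔP_B ≈ 0.140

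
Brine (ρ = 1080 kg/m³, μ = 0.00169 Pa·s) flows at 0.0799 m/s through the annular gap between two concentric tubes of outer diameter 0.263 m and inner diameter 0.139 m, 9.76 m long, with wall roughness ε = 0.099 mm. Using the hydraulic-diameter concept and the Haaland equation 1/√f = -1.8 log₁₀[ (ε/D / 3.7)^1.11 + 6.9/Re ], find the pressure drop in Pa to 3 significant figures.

ΔP ≈ 9.76 Pa

Hydraulic diameter D_h = 4A/P = D_o - D_i = 0.263 - 0.139 = 0.124 m.
Re = ρVD_h/μ = 1080·0.0799·0.124/0.00169 = 6331.
ε/D_h = 9.9e-05/0.124 = 0.000798; Haaland gives 1/√f = -1.8 log₁₀[8.53e-05+0.00109] = 5.274, so f = 0.03595.
ΔP = f(L/D_h)(ρV²/2) = 0.03595·9.76/0.124·3.447 = 9.756 Pa.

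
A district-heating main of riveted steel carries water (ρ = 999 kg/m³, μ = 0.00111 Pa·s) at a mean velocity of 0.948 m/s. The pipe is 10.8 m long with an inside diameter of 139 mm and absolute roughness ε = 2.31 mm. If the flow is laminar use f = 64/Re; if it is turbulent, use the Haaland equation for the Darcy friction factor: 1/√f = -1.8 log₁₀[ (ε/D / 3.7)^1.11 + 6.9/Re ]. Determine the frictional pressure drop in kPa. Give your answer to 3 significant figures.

ΔP ≈ 1.60 kPa

Reynolds number Re = ρVD/μ = 999 · 0.948 · 0.139 / 0.00111 = 1.186e+05.
Re > 4000 → turbulent. Relative roughness ε/D = 0.00231/0.139 = 0.0166. Haaland: 1/√f = -1.8 log₁₀[(0.0166/3.7)^1.11 + 6.9/1.186e+05] = -1.8 log₁₀[0.00248 + 5.82e-05] = 4.672, so f = 0.04581.
Darcy-Weisbach: ΔP = f(L/D)(ρV²/2) = 0.04581·(10.8/0.139)·(999·0.948²/2) = 0.04581·77.7·448.9 = 1598 Pa.
ΔP = 1598 Pa = 1.60 kPa.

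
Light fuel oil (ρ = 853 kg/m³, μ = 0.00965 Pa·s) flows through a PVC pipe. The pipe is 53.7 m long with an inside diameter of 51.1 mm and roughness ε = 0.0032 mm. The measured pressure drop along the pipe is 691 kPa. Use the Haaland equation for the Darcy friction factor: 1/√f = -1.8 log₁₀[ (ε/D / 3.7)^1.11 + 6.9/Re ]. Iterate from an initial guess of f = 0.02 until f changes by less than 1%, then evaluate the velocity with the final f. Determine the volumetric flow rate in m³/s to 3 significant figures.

Q ≈ 0.0171 m³/s

Rearranging Darcy-Weisbach: V = √(2·ΔP·D/(f·L·ρ)). With ε/D = 3.2e-06/0.0511 = 6.26e-05, iterate starting from f = 0.02:
  f = 0.02 → V = √(2·6.91e+05·0.0511/(0.02·53.7·853)) = 8.78 m/s; Re = ρVD/μ = 3.966e+04; f → 0.02198
  f = 0.02198 → V = 8.375 m/s; Re = 3.783e+04; f → 0.02222
  f = 0.02222 → V = 8.33 m/s; Re = 3.763e+04; f → 0.02225
Converged (Δf/f < 1%). With the final f = 0.02225: V = √(2·6.91e+05·0.0511/(0.02225·53.7·853)) = 8.325 m/s.
Q = V·A = 8.325·(π/4·0.0511²) = 0.01707 m³/s = 0.0171 m³/s.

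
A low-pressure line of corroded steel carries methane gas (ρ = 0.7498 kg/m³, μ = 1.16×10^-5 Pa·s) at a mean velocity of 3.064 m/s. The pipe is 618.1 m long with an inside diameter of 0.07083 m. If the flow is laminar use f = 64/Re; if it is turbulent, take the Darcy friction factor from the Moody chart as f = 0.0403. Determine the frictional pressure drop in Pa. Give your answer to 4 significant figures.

Reynolds number Re = ρVD/μ = 0.7498 · 3.064 · 0.07083 / 1.16e-05 = 1.403e+04.
Re > 4000 → turbulent; use the Moody-chart value f = 0.0403.
Darcy-Weisbach: ΔP = f(L/D)(ρV²/2) = 0.0403·(618.1/0.07083)·(0.7498·3.064²/2) = 0.0403·8727·3.52 = 1238 Pa.

ΔP ≈ 1238 Pa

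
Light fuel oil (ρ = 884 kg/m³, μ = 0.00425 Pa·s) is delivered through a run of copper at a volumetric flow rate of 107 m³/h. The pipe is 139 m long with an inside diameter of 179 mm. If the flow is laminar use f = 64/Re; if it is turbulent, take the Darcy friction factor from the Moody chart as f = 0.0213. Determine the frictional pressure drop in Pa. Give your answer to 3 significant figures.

ΔP ≈ 10200 Pa

Q = 107 m³/h = 107/3600 = 0.02972 m³/s.
Cross-sectional area A = πD²/4 = π(0.179)²/4 = 0.02516 m²; mean velocity V = Q/A = 0.02972/0.02516 = 1.181 m/s.
Reynolds number Re = ρVD/μ = 884 · 1.181 · 0.179 / 0.00425 = 4.397e+04.
Re > 4000 → turbulent; use the Moody-chart value f = 0.0213.
Darcy-Weisbach: ΔP = f(L/D)(ρV²/2) = 0.0213·(139/0.179)·(884·1.181²/2) = 0.0213·776.5·616.6 = 1.02e+04 Pa.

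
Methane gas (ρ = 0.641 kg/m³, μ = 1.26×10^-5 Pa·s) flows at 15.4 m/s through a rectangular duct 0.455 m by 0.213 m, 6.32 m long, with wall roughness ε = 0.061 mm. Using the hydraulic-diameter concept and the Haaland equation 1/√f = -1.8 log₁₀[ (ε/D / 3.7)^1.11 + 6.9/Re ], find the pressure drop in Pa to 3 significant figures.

Hydraulic diameter D_h = 4A/P = 4·(0.455·0.213)/(2·(0.455+0.213)) = 0.3877/1.336 = 0.2902 m.
Re = ρVD_h/μ = 0.641·15.4·0.2902/1.26e-05 = 2.273e+05.
ε/D_h = 6.1e-05/0.2902 = 0.00021; Haaland gives 1/√f = -1.8 log₁₀[1.94e-05+3.04e-05] = 7.746, so f = 0.01667.
ΔP = f(L/D_h)(ρV²/2) = 0.01667·6.32/0.2902·76.01 = 27.59 Pa.

ΔP ≈ 27.6 Pa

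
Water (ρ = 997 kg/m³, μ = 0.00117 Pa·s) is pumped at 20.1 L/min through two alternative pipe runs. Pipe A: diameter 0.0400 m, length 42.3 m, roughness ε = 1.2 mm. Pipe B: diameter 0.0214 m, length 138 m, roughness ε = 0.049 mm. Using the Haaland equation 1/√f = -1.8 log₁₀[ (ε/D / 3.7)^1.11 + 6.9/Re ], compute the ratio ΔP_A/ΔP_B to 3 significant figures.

ΔP_A/ΔP_B ≈ 0.0265

Pipe A: V = Q/A = 0.000335/0.001257 = 0.2666 m/s; Re = 9087; ε/D = 0.03; Haaland → f = 0.06059; ΔP_A = f(L/D)(ρV²/2) = 2270 Pa.
Pipe B: V = Q/A = 0.000335/0.0003597 = 0.9314 m/s; Re = 1.698e+04; ε/D = 0.00229; Haaland → f = 0.03077; ΔP_B = f(L/D)(ρV²/2) = 8.581e+04 Pa.
ΔP_A/ΔP_B = 2270/8.581e+04 = 0.0265.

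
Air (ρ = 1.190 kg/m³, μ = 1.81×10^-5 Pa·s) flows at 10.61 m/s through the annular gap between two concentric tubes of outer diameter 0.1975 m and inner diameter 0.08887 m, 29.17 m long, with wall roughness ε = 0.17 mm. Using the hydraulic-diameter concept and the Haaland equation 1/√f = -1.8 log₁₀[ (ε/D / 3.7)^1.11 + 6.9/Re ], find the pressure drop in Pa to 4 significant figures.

Hydraulic diameter D_h = 4A/P = D_o - D_i = 0.1975 - 0.08887 = 0.1086 m.
Re = ρVD_h/μ = 1.19·10.61·0.1086/1.81e-05 = 7.578e+04.
ε/D_h = 0.00017/0.1086 = 0.00156; Haaland gives 1/√f = -1.8 log₁₀[0.00018+9.11e-05] = 6.421, so f = 0.02426.
ΔP = f(L/D_h)(ρV²/2) = 0.02426·29.17/0.1086·66.98 = 436.3 Pa.

ΔP ≈ 436.3 Pa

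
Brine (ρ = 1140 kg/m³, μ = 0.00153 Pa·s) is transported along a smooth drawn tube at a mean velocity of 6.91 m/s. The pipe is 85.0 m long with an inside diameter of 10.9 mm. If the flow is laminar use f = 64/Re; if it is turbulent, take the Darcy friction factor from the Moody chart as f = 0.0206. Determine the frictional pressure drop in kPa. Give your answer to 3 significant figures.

ΔP ≈ 4370 kPa

Reynolds number Re = ρVD/μ = 1140 · 6.91 · 0.0109 / 0.00153 = 5.612e+04.
Re > 4000 → turbulent; use the Moody-chart value f = 0.0206.
Darcy-Weisbach: ΔP = f(L/D)(ρV²/2) = 0.0206·(85/0.0109)·(1140·6.91²/2) = 0.0206·7798·2.722e+04 = 4.372e+06 Pa.
ΔP = 4.372e+06 Pa = 4370 kPa.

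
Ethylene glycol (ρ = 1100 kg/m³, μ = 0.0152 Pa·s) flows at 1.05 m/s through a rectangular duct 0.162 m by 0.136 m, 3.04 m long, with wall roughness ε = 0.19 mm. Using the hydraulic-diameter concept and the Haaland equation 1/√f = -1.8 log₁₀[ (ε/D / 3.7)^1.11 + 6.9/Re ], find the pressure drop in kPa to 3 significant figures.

Hydraulic diameter D_h = 4A/P = 4·(0.162·0.136)/(2·(0.162+0.136)) = 0.08813/0.596 = 0.1479 m.
Re = ρVD_h/μ = 1100·1.05·0.1479/0.0152 = 1.124e+04.
ε/D_h = 0.00019/0.1479 = 0.00128; Haaland gives 1/√f = -1.8 log₁₀[0.000145+0.000614] = 5.616, so f = 0.03171.
ΔP = f(L/D_h)(ρV²/2) = 0.03171·3.04/0.1479·606.4 = 395.3 Pa.
ΔP = 0.395 kPa.

ΔP ≈ 0.395 kPa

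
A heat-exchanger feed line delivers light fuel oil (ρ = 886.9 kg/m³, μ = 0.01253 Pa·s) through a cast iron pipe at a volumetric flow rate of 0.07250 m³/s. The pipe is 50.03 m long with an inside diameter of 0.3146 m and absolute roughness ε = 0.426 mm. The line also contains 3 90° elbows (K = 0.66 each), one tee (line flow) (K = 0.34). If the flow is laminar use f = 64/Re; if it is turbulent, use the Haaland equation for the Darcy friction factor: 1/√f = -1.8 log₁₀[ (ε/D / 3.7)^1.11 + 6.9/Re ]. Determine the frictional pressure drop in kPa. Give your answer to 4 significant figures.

ΔP ≈ 2.619 kPa

Cross-sectional area A = πD²/4 = π(0.3146)²/4 = 0.07773 m²; mean velocity V = Q/A = 0.0725/0.07773 = 0.9327 m/s.
Reynolds number Re = ρVD/μ = 886.9 · 0.9327 · 0.3146 / 0.0125 = 2.077e+04.
Re > 4000 → turbulent. Relative roughness ε/D = 0.000426/0.3146 = 0.00135. Haaland: 1/√f = -1.8 log₁₀[(0.00135/3.7)^1.11 + 6.9/2.077e+04] = -1.8 log₁₀[0.000153 + 0.000332] = 5.965, so f = 0.02811.
Total minor-loss coefficient ΣK = 3·0.66 + 1·0.34 = 2.32.
ΔP = [f·L/D + ΣK]·(ρV²/2) = [0.02811·50.03/0.3146 + 2.32]·(886.9·0.9327²/2) = [4.47 + 2.32]·385.8 = 2619 Pa.
ΔP = 2619 Pa = 2.619 kPa.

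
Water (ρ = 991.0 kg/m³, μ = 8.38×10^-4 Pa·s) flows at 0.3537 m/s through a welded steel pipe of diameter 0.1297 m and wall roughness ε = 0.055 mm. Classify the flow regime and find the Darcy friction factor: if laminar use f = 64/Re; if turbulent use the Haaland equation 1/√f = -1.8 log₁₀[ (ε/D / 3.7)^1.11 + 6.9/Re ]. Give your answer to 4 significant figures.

f ≈ 0.02170

Re = ρVD/μ = 991·0.3537·0.1297/0.000838 = 5.425e+04.
Re > 4000 → turbulent. ε/D = 5.5e-05/0.1297 = 0.000424; Haaland: 1/√f = -1.8 log₁₀[4.22e-05 + 0.000127] = 6.788, so f = 0.0217.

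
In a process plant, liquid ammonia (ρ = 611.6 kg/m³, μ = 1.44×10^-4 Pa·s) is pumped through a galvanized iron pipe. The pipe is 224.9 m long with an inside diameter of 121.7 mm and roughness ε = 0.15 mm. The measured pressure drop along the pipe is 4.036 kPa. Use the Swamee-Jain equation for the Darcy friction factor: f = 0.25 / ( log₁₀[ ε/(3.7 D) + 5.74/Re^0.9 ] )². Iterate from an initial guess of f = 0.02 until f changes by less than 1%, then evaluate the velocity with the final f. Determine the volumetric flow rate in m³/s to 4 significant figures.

Q ≈ 0.006678 m³/s

Rearranging Darcy-Weisbach: V = √(2·ΔP·D/(f·L·ρ)). With ε/D = 0.00015/0.1217 = 0.00123, iterate starting from f = 0.02:
  f = 0.02 → V = √(2·4036·0.1217/(0.02·224.9·611.6)) = 0.5976 m/s; Re = ρVD/μ = 3.089e+05; f → 0.02164
  f = 0.02164 → V = 0.5745 m/s; Re = 2.97e+05; f → 0.02167
Converged (Δf/f < 1%). With the final f = 0.02167: V = √(2·4036·0.1217/(0.02167·224.9·611.6)) = 0.5741 m/s.
Q = V·A = 0.5741·(π/4·0.1217²) = 0.006678 m³/s = 0.006678 m³/s.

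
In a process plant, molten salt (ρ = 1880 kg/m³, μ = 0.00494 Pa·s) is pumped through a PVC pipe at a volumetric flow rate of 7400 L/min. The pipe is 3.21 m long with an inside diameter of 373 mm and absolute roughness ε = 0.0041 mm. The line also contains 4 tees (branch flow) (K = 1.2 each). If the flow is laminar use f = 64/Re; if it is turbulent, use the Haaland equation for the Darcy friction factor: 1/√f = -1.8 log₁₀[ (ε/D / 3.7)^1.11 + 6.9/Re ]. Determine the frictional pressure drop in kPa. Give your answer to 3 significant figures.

Q = 7400 L/min = 7400/60000 = 0.1233 m³/s.
Cross-sectional area A = πD²/4 = π(0.373)²/4 = 0.1093 m²; mean velocity V = Q/A = 0.1233/0.1093 = 1.129 m/s.
Reynolds number Re = ρVD/μ = 1880 · 1.129 · 0.373 / 0.00494 = 1.602e+05.
Re > 4000 → turbulent. Relative roughness ε/D = 4.1e-06/0.373 = 1.1e-05. Haaland: 1/√f = -1.8 log₁₀[(1.1e-05/3.7)^1.11 + 6.9/1.602e+05] = -1.8 log₁₀[7.33e-07 + 4.31e-05] = 7.845, so f = 0.01625.
Total minor-loss coefficient ΣK = 4·1.2 = 4.8.
ΔP = [f·L/D + ΣK]·(ρV²/2) = [0.01625·3.21/0.373 + 4.8]·(1880·1.129²/2) = [0.1398 + 4.8]·1197 = 5915 Pa.
ΔP = 5915 Pa = 5.92 kPa.

ΔP ≈ 5.92 kPa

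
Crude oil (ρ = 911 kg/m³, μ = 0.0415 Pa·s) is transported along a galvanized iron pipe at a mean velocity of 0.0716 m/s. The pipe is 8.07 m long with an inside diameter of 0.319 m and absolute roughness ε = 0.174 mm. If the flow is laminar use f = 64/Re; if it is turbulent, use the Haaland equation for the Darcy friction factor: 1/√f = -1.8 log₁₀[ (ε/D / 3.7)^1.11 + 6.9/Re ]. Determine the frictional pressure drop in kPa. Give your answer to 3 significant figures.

ΔP ≈ 0.00754 kPa

Reynolds number Re = ρVD/μ = 911 · 0.0716 · 0.319 / 0.0415 = 501.4.
Re < 2300 → laminar flow, so f = 64/Re = 64/501.4 = 0.1276 (the turbulent correlation is not needed).
Darcy-Weisbach: ΔP = f(L/D)(ρV²/2) = 0.1276·(8.07/0.319)·(911·0.0716²/2) = 0.1276·25.3·2.335 = 7.541 Pa.
ΔP = 7.541 Pa = 0.00754 kPa.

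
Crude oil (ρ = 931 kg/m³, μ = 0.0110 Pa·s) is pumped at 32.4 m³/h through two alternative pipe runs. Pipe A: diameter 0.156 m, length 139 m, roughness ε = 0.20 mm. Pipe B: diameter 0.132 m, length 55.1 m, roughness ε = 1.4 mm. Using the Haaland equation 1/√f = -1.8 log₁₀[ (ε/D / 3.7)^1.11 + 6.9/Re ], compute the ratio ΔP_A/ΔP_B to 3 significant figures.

ΔP_A/ΔP_B ≈ 0.887

Pipe A: V = Q/A = 0.009/0.01911 = 0.4709 m/s; Re = 6217; ε/D = 0.00128; Haaland → f = 0.03666; ΔP_A = f(L/D)(ρV²/2) = 3371 Pa.
Pipe B: V = Q/A = 0.009/0.01368 = 0.6577 m/s; Re = 7347; ε/D = 0.0106; Haaland → f = 0.04525; ΔP_B = f(L/D)(ρV²/2) = 3803 Pa.
ΔP_A/ΔP_B = 3371/3803 = 0.887.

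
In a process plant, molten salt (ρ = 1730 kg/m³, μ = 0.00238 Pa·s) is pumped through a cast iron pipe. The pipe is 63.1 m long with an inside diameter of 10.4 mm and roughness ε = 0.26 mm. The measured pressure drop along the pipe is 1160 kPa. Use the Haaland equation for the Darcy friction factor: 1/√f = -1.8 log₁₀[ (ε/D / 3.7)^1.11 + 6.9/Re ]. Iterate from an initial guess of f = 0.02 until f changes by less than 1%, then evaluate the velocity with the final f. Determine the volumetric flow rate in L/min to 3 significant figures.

Q ≈ 10.2 L/min

Rearranging Darcy-Weisbach: V = √(2·ΔP·D/(f·L·ρ)). With ε/D = 0.00026/0.0104 = 0.025, iterate starting from f = 0.02:
  f = 0.02 → V = √(2·1.16e+06·0.0104/(0.02·63.1·1730)) = 3.324 m/s; Re = ρVD/μ = 2.513e+04; f → 0.05451
  f = 0.05451 → V = 2.014 m/s; Re = 1.522e+04; f → 0.05536
  f = 0.05536 → V = 1.998 m/s; Re = 1.511e+04; f → 0.05537
Converged (Δf/f < 1%). With the final f = 0.05537: V = √(2·1.16e+06·0.0104/(0.05537·63.1·1730)) = 1.998 m/s.
Q = V·A = 1.998·(π/4·0.0104²) = 0.0001697 m³/s = 10.2 L/min.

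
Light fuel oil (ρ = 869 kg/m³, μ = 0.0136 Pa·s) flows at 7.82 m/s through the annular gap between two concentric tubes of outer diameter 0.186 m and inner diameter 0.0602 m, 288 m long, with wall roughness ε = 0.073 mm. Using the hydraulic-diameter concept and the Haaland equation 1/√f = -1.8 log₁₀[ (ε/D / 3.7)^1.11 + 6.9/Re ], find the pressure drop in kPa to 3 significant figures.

ΔP ≈ 1320 kPa

Hydraulic diameter D_h = 4A/P = D_o - D_i = 0.186 - 0.0602 = 0.1258 m.
Re = ρVD_h/μ = 869·7.82·0.1258/0.0136 = 6.286e+04.
ε/D_h = 7.3e-05/0.1258 = 0.00058; Haaland gives 1/√f = -1.8 log₁₀[5.98e-05+0.00011] = 6.787, so f = 0.02171.
ΔP = f(L/D_h)(ρV²/2) = 0.02171·288/0.1258·2.657e+04 = 1.321e+06 Pa.
ΔP = 1320 kPa.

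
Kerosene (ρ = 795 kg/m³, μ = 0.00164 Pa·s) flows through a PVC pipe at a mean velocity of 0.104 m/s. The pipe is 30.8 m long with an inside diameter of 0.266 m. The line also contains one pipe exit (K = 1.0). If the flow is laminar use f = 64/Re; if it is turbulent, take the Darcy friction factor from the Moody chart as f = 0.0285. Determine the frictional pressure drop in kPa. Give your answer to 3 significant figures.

Reynolds number Re = ρVD/μ = 795 · 0.104 · 0.266 / 0.00164 = 1.341e+04.
Re > 4000 → turbulent; use the Moody-chart value f = 0.0285.
Total minor-loss coefficient ΣK = 1·1 = 1.
ΔP = [f·L/D + ΣK]·(ρV²/2) = [0.0285·30.8/0.266 + 1]·(795·0.104²/2) = [3.3 + 1]·4.299 = 18.49 Pa.
ΔP = 18.49 Pa = 0.0185 kPa.

ΔP ≈ 0.0185 kPa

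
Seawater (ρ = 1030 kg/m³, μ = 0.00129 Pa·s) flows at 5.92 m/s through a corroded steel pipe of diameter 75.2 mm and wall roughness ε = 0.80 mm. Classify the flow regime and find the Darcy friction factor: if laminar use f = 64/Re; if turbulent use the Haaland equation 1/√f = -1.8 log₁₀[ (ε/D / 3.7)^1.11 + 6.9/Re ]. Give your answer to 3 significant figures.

f ≈ 0.0389

Re = ρVD/μ = 1030·5.92·0.0752/0.00129 = 3.555e+05.
Re > 4000 → turbulent. ε/D = 0.0008/0.0752 = 0.0106; Haaland: 1/√f = -1.8 log₁₀[0.00151 + 1.94e-05] = 5.068, so f = 0.03894.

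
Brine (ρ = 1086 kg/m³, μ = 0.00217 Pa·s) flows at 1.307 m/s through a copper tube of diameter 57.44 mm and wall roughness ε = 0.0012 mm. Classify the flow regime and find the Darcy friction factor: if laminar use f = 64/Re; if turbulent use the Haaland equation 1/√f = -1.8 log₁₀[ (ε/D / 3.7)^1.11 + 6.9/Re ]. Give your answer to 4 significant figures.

f ≈ 0.02215

Re = ρVD/μ = 1086·1.307·0.05744/0.00217 = 3.757e+04.
Re > 4000 → turbulent. ε/D = 1.2e-06/0.05744 = 2.09e-05; Haaland: 1/√f = -1.8 log₁₀[1.49e-06 + 0.000184] = 6.718, so f = 0.02215.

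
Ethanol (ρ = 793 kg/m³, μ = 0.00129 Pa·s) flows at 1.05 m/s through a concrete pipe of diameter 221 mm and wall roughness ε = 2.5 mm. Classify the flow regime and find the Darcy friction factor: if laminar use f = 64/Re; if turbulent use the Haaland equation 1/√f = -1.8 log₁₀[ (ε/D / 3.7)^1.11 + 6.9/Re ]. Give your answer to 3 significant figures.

Re = ρVD/μ = 793·1.05·0.221/0.00129 = 1.426e+05.
Re > 4000 → turbulent. ε/D = 0.0025/0.221 = 0.0113; Haaland: 1/√f = -1.8 log₁₀[0.00162 + 4.84e-05] = 5.001, so f = 0.03998.

f ≈ 0.0400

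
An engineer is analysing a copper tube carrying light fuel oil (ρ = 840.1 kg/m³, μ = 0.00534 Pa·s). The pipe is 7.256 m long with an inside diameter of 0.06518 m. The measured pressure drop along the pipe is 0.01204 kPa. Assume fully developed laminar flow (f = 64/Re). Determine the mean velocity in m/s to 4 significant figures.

For laminar flow, f = 64/Re with Re = ρVD/μ, so Darcy-Weisbach reduces to ΔP = 32μLV/D². Solving for V: V = ΔP·D²/(32μL) = 12.04·(0.06518)²/(32·0.00534·7.256) = 0.04125 m/s.
Check: Re = ρVD/μ = 840.1·0.04125·0.06518/0.00534 = 423 < 2300, so the laminar assumption holds.

V ≈ 0.04125 m/s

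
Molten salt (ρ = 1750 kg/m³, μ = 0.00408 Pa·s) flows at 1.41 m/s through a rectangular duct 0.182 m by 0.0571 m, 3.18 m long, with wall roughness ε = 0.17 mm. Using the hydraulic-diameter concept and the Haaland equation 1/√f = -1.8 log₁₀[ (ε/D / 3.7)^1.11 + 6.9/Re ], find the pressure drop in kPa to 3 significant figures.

Hydraulic diameter D_h = 4A/P = 4·(0.182·0.0571)/(2·(0.182+0.0571)) = 0.04157/0.4782 = 0.08693 m.
Re = ρVD_h/μ = 1750·1.41·0.08693/0.00408 = 5.257e+04.
ε/D_h = 0.00017/0.08693 = 0.00196; Haaland gives 1/√f = -1.8 log₁₀[0.00023+0.000131] = 6.195, so f = 0.02606.
ΔP = f(L/D_h)(ρV²/2) = 0.02606·3.18/0.08693·1740 = 1658 Pa.
ΔP = 1.66 kPa.

ΔP ≈ 1.66 kPa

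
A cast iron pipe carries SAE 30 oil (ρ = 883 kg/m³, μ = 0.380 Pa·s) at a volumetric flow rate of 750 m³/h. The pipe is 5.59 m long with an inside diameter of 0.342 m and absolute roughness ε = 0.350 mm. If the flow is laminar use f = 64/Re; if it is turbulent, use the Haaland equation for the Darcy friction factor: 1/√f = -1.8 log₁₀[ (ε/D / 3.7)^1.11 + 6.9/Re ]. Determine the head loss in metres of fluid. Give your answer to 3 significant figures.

h_f ≈ 0.152 m

Q = 750 m³/h = 750/3600 = 0.2083 m³/s.
Cross-sectional area A = πD²/4 = π(0.342)²/4 = 0.09186 m²; mean velocity V = Q/A = 0.2083/0.09186 = 2.268 m/s.
Reynolds number Re = ρVD/μ = 883 · 2.268 · 0.342 / 0.38 = 1802.
Re < 2300 → laminar flow, so f = 64/Re = 64/1802 = 0.03551 (the turbulent correlation is not needed).
Darcy-Weisbach: ΔP = f(L/D)(ρV²/2) = 0.03551·(5.59/0.342)·(883·2.268²/2) = 0.03551·16.35·2271 = 1318 Pa.
Head loss h_f = ΔP/(ρg) = 1318/(883·9.81) = 0.152 m.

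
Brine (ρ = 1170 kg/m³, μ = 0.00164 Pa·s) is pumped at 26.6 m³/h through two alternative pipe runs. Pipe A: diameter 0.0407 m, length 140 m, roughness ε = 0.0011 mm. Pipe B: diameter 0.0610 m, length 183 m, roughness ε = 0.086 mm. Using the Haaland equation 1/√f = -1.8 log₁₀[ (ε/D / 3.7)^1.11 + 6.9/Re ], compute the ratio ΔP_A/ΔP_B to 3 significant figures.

ΔP_A/ΔP_B ≈ 4.06

Pipe A: V = Q/A = 0.007389/0.001301 = 5.679 m/s; Re = 1.649e+05; ε/D = 2.7e-05; Haaland → f = 0.01625; ΔP_A = f(L/D)(ρV²/2) = 1.055e+06 Pa.
Pipe B: V = Q/A = 0.007389/0.002922 = 2.528 m/s; Re = 1.1e+05; ε/D = 0.00141; Haaland → f = 0.02315; ΔP_B = f(L/D)(ρV²/2) = 2.597e+05 Pa.
ΔP_A/ΔP_B = 1.055e+06/2.597e+05 = 4.06.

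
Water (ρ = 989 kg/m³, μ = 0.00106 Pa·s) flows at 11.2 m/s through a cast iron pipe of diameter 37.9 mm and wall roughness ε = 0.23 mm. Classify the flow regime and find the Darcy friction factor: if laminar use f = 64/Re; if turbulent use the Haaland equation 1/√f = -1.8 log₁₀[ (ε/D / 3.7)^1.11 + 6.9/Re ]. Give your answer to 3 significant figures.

f ≈ 0.0325

Re = ρVD/μ = 989·11.2·0.0379/0.00106 = 3.96e+05.
Re > 4000 → turbulent. ε/D = 0.00023/0.0379 = 0.00607; Haaland: 1/√f = -1.8 log₁₀[0.00081 + 1.74e-05] = 5.548, so f = 0.03249.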